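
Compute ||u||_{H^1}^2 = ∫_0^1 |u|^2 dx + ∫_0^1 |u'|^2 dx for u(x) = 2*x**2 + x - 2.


||u||_{H^1}^2 = 59/5

The H^1 norm (squared) on an interval (0, L) is
  ||u||_{H^1}^2 = ∫_0^L u(x)^2 dx + ∫_0^L u'(x)^2 dx.
Compute u'(x) = 4*x + 1.
Then u(x)^2 = 4*x**4 + 4*x**3 - 7*x**2 - 4*x + 4 and u'(x)^2 = 16*x**2 + 8*x + 1.
Integrate each monomial from 0 to 1 using ∫_0^1 c·x^n dx = c·1^(n+1)/(n+1):
  ∫_0^1 u(x)^2 dx = ∫_0^1 (4*x^4 + 4*x^3 - 7*x^2 - 4*x + 4) dx. Term by term:
    ∫_0^1 4*x^4 dx = 4/5;  ∫_0^1 4*x^3 dx = 1;  ∫_0^1 -7*x^2 dx = -7/3;
    ∫_0^1 -4*x dx = -2;  ∫_0^1 4 dx = 4.
  Sum: 4/5 + 1 − 7/3 − 2 + 4 = 22/15.
  ∫_0^1 u'(x)^2 dx = ∫_0^1 (16*x^2 + 8*x + 1) dx. Term by term:
    ∫_0^1 16*x^2 dx = 16/3;  ∫_0^1 8*x dx = 4;  ∫_0^1 1 dx = 1.
  Sum: 16/3 + 4 + 1 = 31/3.
Adding: ||u||_{H^1}^2 = 22/15 + 31/3 = 59/5.


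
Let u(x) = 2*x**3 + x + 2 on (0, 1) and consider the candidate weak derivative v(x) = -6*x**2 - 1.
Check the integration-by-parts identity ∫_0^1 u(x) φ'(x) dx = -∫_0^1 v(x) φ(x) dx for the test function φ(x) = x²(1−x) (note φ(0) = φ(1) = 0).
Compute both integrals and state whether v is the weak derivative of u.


LHS = -17/60, RHS = 17/60. No, v is not the weak derivative of u.

u(x) = 2*x**3 + x + 2, classical derivative u'(x) = 6*x**2 + 1.
φ(x) = x²(1−x), so φ'(x) = x*(2 - 3*x).
Note φ(0) = φ(1) = 0, so the boundary term u·φ vanishes.
LHS = ∫_0^1 u(x) φ'(x) dx = ∫_0^1 (-6*x^5 + 4*x^4 - 3*x^3 - 4*x^2 + 4*x) dx. Term by term:
  ∫_0^1 -6*x^5 dx = -1;  ∫_0^1 4*x^4 dx = 4/5;  ∫_0^1 -3*x^3 dx = -3/4;
  ∫_0^1 -4*x^2 dx = -4/3;  ∫_0^1 4*x dx = 2.
Sum: -1 + 4/5 − 3/4 − 4/3 + 2 = -17/60.
So LHS = -17/60.
∫_0^1 v(x) φ(x) dx = ∫_0^1 (6*x^5 - 6*x^4 + x^3 - x^2) dx. Term by term:
  ∫_0^1 6*x^5 dx = 1;  ∫_0^1 -6*x^4 dx = -6/5;  ∫_0^1 x^3 dx = 1/4;
  ∫_0^1 -x^2 dx = -1/3.
Sum: 1 − 6/5 + 1/4 − 1/3 = -17/60.
So RHS = -∫_0^1 v(x) φ(x) dx = 17/60.
LHS − RHS = -17/30 ≠ 0, so the identity fails.
(For a valid weak derivative the identity must hold for EVERY test function, in particular this one. The failure shows v is NOT the weak derivative of u.)
Correct weak derivative would be u'(x) = 6*x**2 + 1.


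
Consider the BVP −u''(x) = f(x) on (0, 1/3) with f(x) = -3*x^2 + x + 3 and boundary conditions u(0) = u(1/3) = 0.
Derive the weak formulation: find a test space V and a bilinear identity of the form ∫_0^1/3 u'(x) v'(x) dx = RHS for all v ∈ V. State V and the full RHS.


V = H^1_0(0, 1/3) (so v(0) = v(1/3) = 0); weak form: ∫_0^1/3 u'v' dx = ∫_0^1/3 (-3*x^2 + x + 3) v dx for all v ∈ V.

Multiply both sides by a test function v and integrate from 0 to 1/3:
  ∫_0^1/3 −u''(x) v(x) dx = ∫_0^1/3 f(x) v(x) dx.
Integrate the LHS by parts once:
  ∫_0^1/3 −u'' v dx = −[u'(x) v(x)]_0^1/3 + ∫_0^1/3 u'(x) v'(x) dx.
Thus ∫_0^1/3 u'(x) v'(x) dx = ∫_0^1/3 f(x) v(x) dx + [u'(x) v(x)]_0^1/3.
Choose V so that boundary terms are either known or forced to vanish.
u is Dirichlet: u(0) = u(1/3) = 0. Let V = H^1_0(0, 1/3); then v(0) = v(1/3) = 0, and [u' v]_0^1/3 = 0.
Weak formulation: find u (satisfying any essential BC) such that ∫_0^1/3 u'(x) v'(x) dx = ∫_0^1/3 f v dx for all v ∈ V.
Substituting f(x) = -3*x^2 + x + 3, the right-hand side is ∫_0^1/3 (-3*x^2 + x + 3) v dx.


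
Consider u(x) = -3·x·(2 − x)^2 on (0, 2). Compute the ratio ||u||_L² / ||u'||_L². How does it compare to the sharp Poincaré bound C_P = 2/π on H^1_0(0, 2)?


||u||_L² / ||u'||_L² = sqrt(14)/7 < C_P = 2/π.

u(x) = -3·x·(2 − x)^2, so u'(x) = 3*(2 - 3*x)*(x - 2).
u(x) = -3·x·(2 − x)^2 vanishes at x = 0 and x = 2, so u ∈ H^1_0(0, 2). Differentiate via the product rule and integrate the resulting polynomials term by term.
  ∫_0^2 u² dx = ∫_0^2 (9*x^6 - 72*x^5 + 216*x^4 - 288*x^3 + 144*x^2) dx. Term by term:
    ∫_0^2 9*x^6 dx = 1152/7;  ∫_0^2 -72*x^5 dx = -768;  ∫_0^2 216*x^4 dx = 6912/5;
    ∫_0^2 -288*x^3 dx = -1152;  ∫_0^2 144*x^2 dx = 384.
  Sum: 1152/7 − 768 + 6912/5 − 1152 + 384 = 384/35.
  ∫_0^2 (u')² dx = ∫_0^2 (81*x^4 - 432*x^3 + 792*x^2 - 576*x + 144) dx. Term by term:
    ∫_0^2 81*x^4 dx = 2592/5;  ∫_0^2 -432*x^3 dx = -1728;  ∫_0^2 792*x^2 dx = 2112;
    ∫_0^2 -576*x dx = -1152;  ∫_0^2 144 dx = 288.
  Sum: 2592/5 − 1728 + 2112 − 1152 + 288 = 192/5.
∫_0^2 u² dx = 384/35, so ||u||_L² = 8*sqrt(210)/35.
∫_0^2 (u')² dx = 192/5, so ||u'||_L² = 8*sqrt(15)/5.
Ratio ||u||_L² / ||u'||_L² = sqrt(14)/7.
Sharp Poincaré constant on H^1_0(0, 2) is C_P = L/π = 2/π, achieved by sin(π/2·x).
A polynomial bump cannot attain the sharp Poincaré constant (only the first sine eigenfunction does), so the ratio is strictly less than C_P, consistent with ||u||_L² ≤ C_P ||u'||_L².


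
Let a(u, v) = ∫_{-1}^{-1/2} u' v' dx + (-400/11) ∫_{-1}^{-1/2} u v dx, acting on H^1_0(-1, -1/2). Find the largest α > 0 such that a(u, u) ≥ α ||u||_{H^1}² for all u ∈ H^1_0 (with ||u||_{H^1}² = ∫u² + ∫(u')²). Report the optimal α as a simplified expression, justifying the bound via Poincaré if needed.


α = 4*(-100 + 11*π^2)/(11*(1 + 4*π^2))

Coercivity of a(·,·) on H^1_0(-1, -1/2) means a(u, u) ≥ α ||u||_{H^1}² for every u ∈ H^1_0.
The interval has length L = 1/2, and Poincaré/coercivity depend only on L. Here a(u, u) = ∫(u')² + (-400/11)·∫u².
Here c = -400/11 < 0 with |c| < (π/L)² = 4*π^2, so coercivity still holds. The condition a(u,u) ≥ α||u||_{H^1}² reads (1−α)∫(u')² ≥ (α−c)∫u². Any admissible α is ≤ 1 (rapidly oscillating u have ∫u²/∫(u')² → 0), and α = 1 would force 0 ≥ (1−c)∫u², impossible since c < 1; so 1−α > 0. By the sharp Poincaré inequality on H^1_0 of an interval of length L, ∫(u')² ≥ (π/L)²∫u² with equality for the first sine mode sin(π(x−x₀)/L) (x₀ the left endpoint), so the inequality holds for all u iff (1−α)(π/L)² ≥ α − c, i.e. α ≤ ((π/L)² + c)/((π/L)² + 1) = (1 + c(L/π)²)/(1 + (L/π)²). (Direct route, valid since c ≤ 0: Poincaré gives c∫u² ≥ c(L/π)²∫(u')², so a(u,u) ≥ (1 + c(L/π)²)∫(u')², while ||u||_{H^1}² ≤ (1 + (L/π)²)∫(u')²; dividing yields the same α.) With (π/L)² = 4*π^2 and c = -400/11, the largest admissible constant is α = ((π/L)² + c)/((π/L)² + 1).
Simplifying, α = 4*(-100 + 11*π^2)/(11*(1 + 4*π^2)).


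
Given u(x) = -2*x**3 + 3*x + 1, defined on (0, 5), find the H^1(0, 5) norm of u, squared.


||u||_{H^1}^2 = 406125/7

The H^1 norm (squared) on an interval (0, L) is
  ||u||_{H^1}^2 = ∫_0^L u(x)^2 dx + ∫_0^L u'(x)^2 dx.
Compute u'(x) = 3 - 6*x**2.
Then u(x)^2 = 4*x**6 - 12*x**4 - 4*x**3 + 9*x**2 + 6*x + 1 and u'(x)^2 = 36*x**4 - 36*x**2 + 9.
Integrate each monomial from 0 to 5 using ∫_0^5 c·x^n dx = c·5^(n+1)/(n+1):
  ∫_0^5 u(x)^2 dx = ∫_0^5 (4*x^6 - 12*x^4 - 4*x^3 + 9*x^2 + 6*x + 1) dx. Term by term:
    ∫_0^5 4*x^6 dx = 312500/7;  ∫_0^5 -12*x^4 dx = -7500;  ∫_0^5 -4*x^3 dx = -625;
    ∫_0^5 9*x^2 dx = 375;  ∫_0^5 6*x dx = 75;  ∫_0^5 1 dx = 5.
  Sum: 312500/7 − 7500 − 625 + 375 + 75 + 5 = 258810/7.
  ∫_0^5 u'(x)^2 dx = ∫_0^5 (36*x^4 - 36*x^2 + 9) dx. Term by term:
    ∫_0^5 36*x^4 dx = 22500;  ∫_0^5 -36*x^2 dx = -1500;  ∫_0^5 9 dx = 45.
  Sum: 22500 − 1500 + 45 = 21045.
Adding: ||u||_{H^1}^2 = 258810/7 + 21045 = 406125/7.


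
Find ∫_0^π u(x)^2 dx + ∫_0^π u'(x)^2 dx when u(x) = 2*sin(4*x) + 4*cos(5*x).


||u||_{H^1(0,π)}^2 = -3328/9 + 242*π

u'(x) = -20*sin(5*x) + 8*cos(4*x).
Expand u² and (u')² and integrate term by term on (0, π), using: for integers n ≥ 1, ∫_0^π sin²(nx) dx = ∫_0^π cos²(nx) dx = π/2; for n ≠ n', ∫_0^π sin(nx)sin(n'x) dx = ∫_0^π cos(nx)cos(n'x) dx = 0; and by product-to-sum, ∫_0^π sin(nx)cos(n'x) dx = ½∫_0^π [sin((n+n')x) + sin((n−n')x)] dx, which is 0 when n+n' is even and 2n/(n²−n'²) when n+n' is odd (it need not vanish on (0, π)).
  u² squared terms: (2)²·∫sin(4x)² dx = 4·π/2 = 2*π;  (4)²·∫cos(5x)² dx = 16·π/2 = 8*π.
  u² cross terms: 2·(2)·(4)·∫sin(4x)·cos(5x) dx = 16·(-8/9) = -128/9.
  So ∫_0^π u² dx = 2*π + 8*π − 128/9 = -128/9 + 10*π.
  (u')² squared terms: (-20)²·∫sin(5x)² dx = 400·π/2 = 200*π;  (8)²·∫cos(4x)² dx = 64·π/2 = 32*π.
  (u')² cross terms: 2·(-20)·(8)·∫sin(5x)·cos(4x) dx = -320·(10/9) = -3200/9.
  So ∫_0^π (u')² dx = 200*π + 32*π − 3200/9 = -3200/9 + 232*π.
||u||_{H^1}^2 = (-128/9 + 10*π) + (-3200/9 + 232*π) = -3328/9 + 242*π.


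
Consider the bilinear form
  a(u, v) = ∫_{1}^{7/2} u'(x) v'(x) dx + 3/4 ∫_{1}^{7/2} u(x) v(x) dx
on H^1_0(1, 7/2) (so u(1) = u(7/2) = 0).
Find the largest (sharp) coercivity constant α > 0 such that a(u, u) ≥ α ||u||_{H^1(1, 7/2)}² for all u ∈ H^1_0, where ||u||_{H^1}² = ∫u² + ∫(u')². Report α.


α = (75 + 16*π^2)/(4*(25 + 4*π^2))

Coercivity of a(·,·) on H^1_0(1, 7/2) means a(u, u) ≥ α ||u||_{H^1}² for every u ∈ H^1_0.
The interval has length L = 5/2, and Poincaré/coercivity depend only on L. Here a(u, u) = ∫(u')² + (3/4)·∫u².
Here 0 < c = 3/4 < 1. The condition a(u,u) ≥ α||u||_{H^1}² reads (1−α)∫(u')² ≥ (α−c)∫u². Any admissible α is ≤ 1 (rapidly oscillating u have ∫u²/∫(u')² → 0), and α = 1 would force 0 ≥ (1−c)∫u², impossible since c < 1; so 1−α > 0. By the sharp Poincaré inequality on H^1_0 of an interval of length L, ∫(u')² ≥ (π/L)²∫u² with equality for the first sine mode sin(π(x−x₀)/L) (x₀ the left endpoint), so the inequality holds for all u iff (1−α)(π/L)² ≥ α − c, i.e. α ≤ ((π/L)² + c)/((π/L)² + 1) = (1 + c(L/π)²)/(1 + (L/π)²). With (π/L)² = 4*π^2/25 and c = 3/4, the largest admissible constant is α = ((π/L)² + c)/((π/L)² + 1).
Simplifying, α = (75 + 16*π^2)/(4*(25 + 4*π^2)).


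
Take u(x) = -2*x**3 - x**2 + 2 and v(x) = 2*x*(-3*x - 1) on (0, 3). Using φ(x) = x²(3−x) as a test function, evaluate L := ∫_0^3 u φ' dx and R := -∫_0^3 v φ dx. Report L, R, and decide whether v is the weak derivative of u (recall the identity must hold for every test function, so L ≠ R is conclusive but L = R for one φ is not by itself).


LHS = 1701/10, RHS = 1701/10. Yes, v = u' weakly.

u(x) = -2*x**3 - x**2 + 2, classical derivative u'(x) = -6*x**2 - 2*x.
φ(x) = x²(3−x), so φ'(x) = 3*x*(2 - x).
Note φ(0) = φ(3) = 0, so the boundary term u·φ vanishes.
LHS = ∫_0^3 u(x) φ'(x) dx = ∫_0^3 (6*x^5 - 9*x^4 - 6*x^3 - 6*x^2 + 12*x) dx. Term by term:
  ∫_0^3 6*x^5 dx = 729;  ∫_0^3 -9*x^4 dx = -2187/5;  ∫_0^3 -6*x^3 dx = -243/2;
  ∫_0^3 -6*x^2 dx = -54;  ∫_0^3 12*x dx = 54.
Sum: 729 − 2187/5 − 243/2 − 54 + 54 = 1701/10.
So LHS = 1701/10.
∫_0^3 v(x) φ(x) dx = ∫_0^3 (6*x^5 - 16*x^4 - 6*x^3) dx. Term by term:
  ∫_0^3 6*x^5 dx = 729;  ∫_0^3 -16*x^4 dx = -3888/5;  ∫_0^3 -6*x^3 dx = -243/2.
Sum: 729 − 3888/5 − 243/2 = -1701/10.
So RHS = -∫_0^3 v(x) φ(x) dx = 1701/10.
LHS = RHS, so the identity holds for this test φ.
Moreover u is smooth here and v(x) = u'(x) = -6*x**2 - 2*x pointwise, so the identity holds for every test function. Hence v is the weak derivative of u.


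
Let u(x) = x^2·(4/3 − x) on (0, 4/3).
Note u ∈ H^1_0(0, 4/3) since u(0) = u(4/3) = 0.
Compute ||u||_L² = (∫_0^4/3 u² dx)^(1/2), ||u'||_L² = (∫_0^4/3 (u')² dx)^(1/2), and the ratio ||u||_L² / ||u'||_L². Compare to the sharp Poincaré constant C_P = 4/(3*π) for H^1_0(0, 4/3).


||u||_L² / ||u'||_L² = 2*sqrt(14)/21 < C_P = 4/(3*π).

u(x) = x^2·(4/3 − x), so u'(x) = x*(8 - 9*x)/3.
u(x) = x^2·(4/3 − x) vanishes at x = 0 and x = 4/3, so u ∈ H^1_0(0, 4/3). Differentiate via the product rule and integrate the resulting polynomials term by term.
  ∫_0^4/3 u² dx = ∫_0^4/3 (x^6 - 8*x^5/3 + 16*x^4/9) dx. Term by term:
    ∫_0^4/3 x^6 dx = 16384/15309;  ∫_0^4/3 -8*x^5/3 dx = -16384/6561;  ∫_0^4/3 16*x^4/9 dx = 16384/10935.
  Sum: 16384/15309 − 16384/6561 + 16384/10935 = 16384/229635.
  ∫_0^4/3 (u')² dx = ∫_0^4/3 (9*x^4 - 16*x^3 + 64*x^2/9) dx. Term by term:
    ∫_0^4/3 9*x^4 dx = 1024/135;  ∫_0^4/3 -16*x^3 dx = -1024/81;  ∫_0^4/3 64*x^2/9 dx = 4096/729.
  Sum: 1024/135 − 1024/81 + 4096/729 = 2048/3645.
∫_0^4/3 u² dx = 16384/229635, so ||u||_L² = 128*sqrt(35)/2835.
∫_0^4/3 (u')² dx = 2048/3645, so ||u'||_L² = 32*sqrt(10)/135.
Ratio ||u||_L² / ||u'||_L² = 2*sqrt(14)/21.
Sharp Poincaré constant on H^1_0(0, 4/3) is C_P = L/π = 4/(3*π), achieved by sin(3*π/4·x).
A polynomial bump cannot attain the sharp Poincaré constant (only the first sine eigenfunction does), so the ratio is strictly less than C_P, consistent with ||u||_L² ≤ C_P ||u'||_L².


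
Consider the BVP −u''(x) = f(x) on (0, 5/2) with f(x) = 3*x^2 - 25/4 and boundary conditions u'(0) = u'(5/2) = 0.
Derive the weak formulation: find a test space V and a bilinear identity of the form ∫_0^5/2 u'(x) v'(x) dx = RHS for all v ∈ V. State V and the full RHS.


V = H^1(0, 5/2) (no boundary constraint on v; u is determined up to an additive constant); weak form: ∫_0^5/2 u'v' dx = ∫_0^5/2 (3*x^2 - 25/4) v dx for all v ∈ V.

Multiply both sides by a test function v and integrate from 0 to 5/2:
  ∫_0^5/2 −u''(x) v(x) dx = ∫_0^5/2 f(x) v(x) dx.
Integrate the LHS by parts once:
  ∫_0^5/2 −u'' v dx = −[u'(x) v(x)]_0^5/2 + ∫_0^5/2 u'(x) v'(x) dx.
Thus ∫_0^5/2 u'(x) v'(x) dx = ∫_0^5/2 f(x) v(x) dx + [u'(x) v(x)]_0^5/2.
Choose V so that boundary terms are either known or forced to vanish.
u has homogeneous Neumann: u'(0) = u'(5/2) = 0. So [u' v]_0^5/2 = 0·v(5/2) − 0·v(0) = 0 for any v; take V = H^1(0, 5/2).
Weak formulation: find u (satisfying any essential BC) such that ∫_0^5/2 u'(x) v'(x) dx = ∫_0^5/2 f v dx for all v ∈ V (homogeneous Neumann, so boundary terms vanish).
Substituting f(x) = 3*x^2 - 25/4, the right-hand side is ∫_0^5/2 (3*x^2 - 25/4) v dx.
Compatibility check (pure Neumann): taking v ≡ 1 ∈ V gives 0 = ∫_0^5/2 f dx + (0) − (0), i.e. ∫_0^5/2 f dx must equal u'(0) − u'(5/2) = 0. Indeed ∫_0^5/2 (3*x^2 - 25/4) dx = 0, so the data are compatible. The solution is then unique only up to an additive constant (fix it e.g. by requiring ∫_0^5/2 u dx = 0).


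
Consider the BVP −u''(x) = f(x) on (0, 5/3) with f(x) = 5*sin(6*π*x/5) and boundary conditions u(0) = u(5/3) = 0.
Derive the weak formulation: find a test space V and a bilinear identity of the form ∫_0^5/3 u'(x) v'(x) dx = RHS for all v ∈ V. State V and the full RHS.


V = H^1_0(0, 5/3) (so v(0) = v(5/3) = 0); weak form: ∫_0^5/3 u'v' dx = ∫_0^5/3 (5*sin(6*π*x/5)) v dx for all v ∈ V.

Multiply both sides by a test function v and integrate from 0 to 5/3:
  ∫_0^5/3 −u''(x) v(x) dx = ∫_0^5/3 f(x) v(x) dx.
Integrate the LHS by parts once:
  ∫_0^5/3 −u'' v dx = −[u'(x) v(x)]_0^5/3 + ∫_0^5/3 u'(x) v'(x) dx.
Thus ∫_0^5/3 u'(x) v'(x) dx = ∫_0^5/3 f(x) v(x) dx + [u'(x) v(x)]_0^5/3.
Choose V so that boundary terms are either known or forced to vanish.
u is Dirichlet: u(0) = u(5/3) = 0. Let V = H^1_0(0, 5/3); then v(0) = v(5/3) = 0, and [u' v]_0^5/3 = 0.
Weak formulation: find u (satisfying any essential BC) such that ∫_0^5/3 u'(x) v'(x) dx = ∫_0^5/3 f v dx for all v ∈ V.
Substituting f(x) = 5*sin(6*π*x/5), the right-hand side is ∫_0^5/3 (5*sin(6*π*x/5)) v dx.


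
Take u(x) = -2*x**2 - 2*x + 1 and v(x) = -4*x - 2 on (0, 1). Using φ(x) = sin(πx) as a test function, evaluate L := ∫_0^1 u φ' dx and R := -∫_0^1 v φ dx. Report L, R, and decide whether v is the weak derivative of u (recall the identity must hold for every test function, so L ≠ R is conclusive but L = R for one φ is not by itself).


LHS = 8/π, RHS = 8/π. Yes, v = u' weakly.

u(x) = -2*x**2 - 2*x + 1, classical derivative u'(x) = -4*x - 2.
φ(x) = sin(πx), so φ'(x) = π*cos(π*x).
Note φ(0) = φ(1) = 0, so the boundary term u·φ vanishes.
LHS = ∫_0^1 u(x) φ'(x) dx = ∫_0^1 (-2*π*x^2*cos(π*x) - 2*π*x*cos(π*x) + π*cos(π*x)) dx. Term by term:
  ∫_0^1 π*cos(π*x) dx = 0;  ∫_0^1 -2*π*x*cos(π*x) dx = 4/π;  ∫_0^1 -2*π*x^2*cos(π*x) dx = 4/π.
Sum: 0 + 4/π + 4/π = 8/π.
So LHS = 8/π.
∫_0^1 v(x) φ(x) dx = ∫_0^1 (-4*x*sin(π*x) - 2*sin(π*x)) dx. Term by term:
  ∫_0^1 -2*sin(π*x) dx = -4/π;  ∫_0^1 -4*x*sin(π*x) dx = -4/π.
Sum: -4/π − 4/π = -8/π.
So RHS = -∫_0^1 v(x) φ(x) dx = 8/π.
LHS = RHS, so the identity holds for this test φ.
Moreover u is smooth here and v(x) = u'(x) = -4*x - 2 pointwise, so the identity holds for every test function. Hence v is the weak derivative of u.


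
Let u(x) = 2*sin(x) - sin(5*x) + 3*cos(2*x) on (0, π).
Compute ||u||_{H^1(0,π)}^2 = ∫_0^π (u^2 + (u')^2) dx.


||u||_{H^1(0,π)}^2 = -380/7 + 79*π/2

u'(x) = -6*sin(2*x) + 2*cos(x) - 5*cos(5*x).
Expand u² and (u')² and integrate term by term on (0, π), using: for integers n ≥ 1, ∫_0^π sin²(nx) dx = ∫_0^π cos²(nx) dx = π/2; for n ≠ n', ∫_0^π sin(nx)sin(n'x) dx = ∫_0^π cos(nx)cos(n'x) dx = 0; and by product-to-sum, ∫_0^π sin(nx)cos(n'x) dx = ½∫_0^π [sin((n+n')x) + sin((n−n')x)] dx, which is 0 when n+n' is even and 2n/(n²−n'²) when n+n' is odd (it need not vanish on (0, π)).
  u² squared terms: (-1)²·∫sin(5x)² dx = 1·π/2 = π/2;  (2)²·∫sin(x)² dx = 4·π/2 = 2*π;  (3)²·∫cos(2x)² dx = 9·π/2 = 9*π/2.
  u² cross terms: 2·(-1)·(2)·∫sin(5x)·sin(x) dx = -4·(0) = 0;  2·(-1)·(3)·∫sin(5x)·cos(2x) dx = -6·(10/21) = -20/7;  2·(2)·(3)·∫sin(x)·cos(2x) dx = 12·(-2/3) = -8.
  So ∫_0^π u² dx = π/2 + 2*π + 9*π/2 + 0 − 20/7 − 8 = -76/7 + 7*π.
  (u')² squared terms: (-6)²·∫sin(2x)² dx = 36·π/2 = 18*π;  (-5)²·∫cos(5x)² dx = 25·π/2 = 25*π/2;  (2)²·∫cos(x)² dx = 4·π/2 = 2*π.
  (u')² cross terms: 2·(-6)·(-5)·∫sin(2x)·cos(5x) dx = 60·(-4/21) = -80/7;  2·(-6)·(2)·∫sin(2x)·cos(x) dx = -24·(4/3) = -32;  2·(-5)·(2)·∫cos(5x)·cos(x) dx = -20·(0) = 0.
  So ∫_0^π (u')² dx = 18*π + 25*π/2 + 2*π − 80/7 − 32 + 0 = -304/7 + 65*π/2.
||u||_{H^1}^2 = (-76/7 + 7*π) + (-304/7 + 65*π/2) = -380/7 + 79*π/2.


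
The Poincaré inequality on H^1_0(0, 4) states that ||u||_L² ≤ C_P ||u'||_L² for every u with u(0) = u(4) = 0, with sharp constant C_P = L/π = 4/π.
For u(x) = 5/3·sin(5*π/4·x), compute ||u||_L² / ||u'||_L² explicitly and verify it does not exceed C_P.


||u||_L² / ||u'||_L² = 4/(5*π) < C_P = 4/π.

u(x) = 5/3·sin(5*π/4·x), so u'(x) = 25*π*cos(5*π*x/4)/12.
Writing u(x) = A·sin(kπx/L) with A = 5/3 and k = 5, use ∫_0^L sin²(kπx/L) dx = L/2 and ∫_0^L cos²(kπx/L) dx = L/2.
u² = 25/9·sin²(5*π/4·x) and (u')² = 625*π^2/144·cos²(5*π/4·x), and each of sin², cos² integrates to L/2 = 2 over (0, 4).
∫_0^4 u² dx = 50/9, so ||u||_L² = 5*sqrt(2)/3.
∫_0^4 (u')² dx = 625*π^2/72, so ||u'||_L² = 25*sqrt(2)*π/12.
Ratio ||u||_L² / ||u'||_L² = 4/(5*π).
Sharp Poincaré constant on H^1_0(0, 4) is C_P = L/π = 4/π, achieved by sin(π/4·x).
This is the k = 5 harmonic; the ratio L/(kπ) is strictly less than C_P = L/π, consistent with the sharp inequality ||u||_L² ≤ C_P ||u'||_L².


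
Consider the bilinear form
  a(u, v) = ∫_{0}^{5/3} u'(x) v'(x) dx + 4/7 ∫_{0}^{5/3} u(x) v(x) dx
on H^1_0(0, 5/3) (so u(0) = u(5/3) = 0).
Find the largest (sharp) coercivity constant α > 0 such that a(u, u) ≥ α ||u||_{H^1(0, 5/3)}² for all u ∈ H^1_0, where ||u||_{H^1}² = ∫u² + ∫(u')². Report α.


α = (100 + 63*π^2)/(7*(25 + 9*π^2))

Coercivity of a(·,·) on H^1_0(0, 5/3) means a(u, u) ≥ α ||u||_{H^1}² for every u ∈ H^1_0.
The interval has length L = 5/3, and Poincaré/coercivity depend only on L. Here a(u, u) = ∫(u')² + (4/7)·∫u².
Here 0 < c = 4/7 < 1. The condition a(u,u) ≥ α||u||_{H^1}² reads (1−α)∫(u')² ≥ (α−c)∫u². Any admissible α is ≤ 1 (rapidly oscillating u have ∫u²/∫(u')² → 0), and α = 1 would force 0 ≥ (1−c)∫u², impossible since c < 1; so 1−α > 0. By the sharp Poincaré inequality on H^1_0 of an interval of length L, ∫(u')² ≥ (π/L)²∫u² with equality for the first sine mode sin(π(x−x₀)/L) (x₀ the left endpoint), so the inequality holds for all u iff (1−α)(π/L)² ≥ α − c, i.e. α ≤ ((π/L)² + c)/((π/L)² + 1) = (1 + c(L/π)²)/(1 + (L/π)²). With (π/L)² = 9*π^2/25 and c = 4/7, the largest admissible constant is α = ((π/L)² + c)/((π/L)² + 1).
Simplifying, α = (100 + 63*π^2)/(7*(25 + 9*π^2)).


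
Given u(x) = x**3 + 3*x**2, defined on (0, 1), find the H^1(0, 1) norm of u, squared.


||u||_{H^1}^2 = 901/35

The H^1 norm (squared) on an interval (0, L) is
  ||u||_{H^1}^2 = ∫_0^L u(x)^2 dx + ∫_0^L u'(x)^2 dx.
Compute u'(x) = 3*x**2 + 6*x.
Then u(x)^2 = x**6 + 6*x**5 + 9*x**4 and u'(x)^2 = 9*x**4 + 36*x**3 + 36*x**2.
Integrate each monomial from 0 to 1 using ∫_0^1 c·x^n dx = c·1^(n+1)/(n+1):
  ∫_0^1 u(x)^2 dx = ∫_0^1 (x^6 + 6*x^5 + 9*x^4) dx. Term by term:
    ∫_0^1 x^6 dx = 1/7;  ∫_0^1 6*x^5 dx = 1;  ∫_0^1 9*x^4 dx = 9/5.
  Sum: 1/7 + 1 + 9/5 = 103/35.
  ∫_0^1 u'(x)^2 dx = ∫_0^1 (9*x^4 + 36*x^3 + 36*x^2) dx. Term by term:
    ∫_0^1 9*x^4 dx = 9/5;  ∫_0^1 36*x^3 dx = 9;  ∫_0^1 36*x^2 dx = 12.
  Sum: 9/5 + 9 + 12 = 114/5.
Adding: ||u||_{H^1}^2 = 103/35 + 114/5 = 901/35.


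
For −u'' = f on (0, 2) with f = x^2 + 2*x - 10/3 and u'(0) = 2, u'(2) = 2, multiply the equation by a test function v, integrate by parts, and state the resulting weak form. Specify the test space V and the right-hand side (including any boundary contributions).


V = H^1(0, 2) (v unrestricted at boundary; u is determined up to an additive constant); weak form: ∫_0^2 u'v' dx = ∫_0^2 (x^2 + 2*x - 10/3) v dx + 2·v(2) − 2·v(0) for all v ∈ V.

Multiply both sides by a test function v and integrate from 0 to 2:
  ∫_0^2 −u''(x) v(x) dx = ∫_0^2 f(x) v(x) dx.
Integrate the LHS by parts once:
  ∫_0^2 −u'' v dx = −[u'(x) v(x)]_0^2 + ∫_0^2 u'(x) v'(x) dx.
Thus ∫_0^2 u'(x) v'(x) dx = ∫_0^2 f(x) v(x) dx + [u'(x) v(x)]_0^2.
Choose V so that boundary terms are either known or forced to vanish.
u has inhomogeneous Neumann u'(0) = 2, u'(2) = 2. [u' v]_0^2 = (2)·v(2) − (2)·v(0) = 2·v(2) − 2·v(0). Take V = H^1(0, 2); boundary term becomes part of RHS.
Weak formulation: find u (satisfying any essential BC) such that ∫_0^2 u'(x) v'(x) dx = ∫_0^2 f v dx + 2·v(2) − 2·v(0) for all v ∈ V (Neumann data are natural BCs: they enter the RHS as boundary terms).
Substituting f(x) = x^2 + 2*x - 10/3, the right-hand side is ∫_0^2 (x^2 + 2*x - 10/3) v dx + 2·v(2) − 2·v(0).
Compatibility check (pure Neumann): taking v ≡ 1 ∈ V gives 0 = ∫_0^2 f dx + (2) − (2), i.e. ∫_0^2 f dx must equal u'(0) − u'(2) = 0. Indeed ∫_0^2 (x^2 + 2*x - 10/3) dx = 0, so the data are compatible. The solution is then unique only up to an additive constant (fix it e.g. by requiring ∫_0^2 u dx = 0).


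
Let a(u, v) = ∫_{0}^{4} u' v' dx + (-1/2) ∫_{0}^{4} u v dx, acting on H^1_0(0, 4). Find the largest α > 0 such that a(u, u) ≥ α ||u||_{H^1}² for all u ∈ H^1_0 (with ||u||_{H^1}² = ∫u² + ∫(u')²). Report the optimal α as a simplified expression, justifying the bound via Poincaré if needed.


α = (-8 + π^2)/(π^2 + 16)

Coercivity of a(·,·) on H^1_0(0, 4) means a(u, u) ≥ α ||u||_{H^1}² for every u ∈ H^1_0.
The interval has length L = 4, and Poincaré/coercivity depend only on L. Here a(u, u) = ∫(u')² + (-1/2)·∫u².
Here c = -1/2 < 0 with |c| < (π/L)² = π^2/16, so coercivity still holds. The condition a(u,u) ≥ α||u||_{H^1}² reads (1−α)∫(u')² ≥ (α−c)∫u². Any admissible α is ≤ 1 (rapidly oscillating u have ∫u²/∫(u')² → 0), and α = 1 would force 0 ≥ (1−c)∫u², impossible since c < 1; so 1−α > 0. By the sharp Poincaré inequality on H^1_0 of an interval of length L, ∫(u')² ≥ (π/L)²∫u² with equality for the first sine mode sin(π(x−x₀)/L) (x₀ the left endpoint), so the inequality holds for all u iff (1−α)(π/L)² ≥ α − c, i.e. α ≤ ((π/L)² + c)/((π/L)² + 1) = (1 + c(L/π)²)/(1 + (L/π)²). (Direct route, valid since c ≤ 0: Poincaré gives c∫u² ≥ c(L/π)²∫(u')², so a(u,u) ≥ (1 + c(L/π)²)∫(u')², while ||u||_{H^1}² ≤ (1 + (L/π)²)∫(u')²; dividing yields the same α.) With (π/L)² = π^2/16 and c = -1/2, the largest admissible constant is α = ((π/L)² + c)/((π/L)² + 1).
Simplifying, α = (-8 + π^2)/(π^2 + 16).


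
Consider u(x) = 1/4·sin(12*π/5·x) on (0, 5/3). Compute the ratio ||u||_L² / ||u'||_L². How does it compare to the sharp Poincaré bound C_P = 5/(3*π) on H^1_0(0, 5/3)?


||u||_L² / ||u'||_L² = 5/(12*π) < C_P = 5/(3*π).

u(x) = 1/4·sin(12*π/5·x), so u'(x) = 3*π*cos(12*π*x/5)/5.
Writing u(x) = A·sin(kπx/L) with A = 1/4 and k = 4, use ∫_0^L sin²(kπx/L) dx = L/2 and ∫_0^L cos²(kπx/L) dx = L/2.
u² = 1/16·sin²(12*π/5·x) and (u')² = 9*π^2/25·cos²(12*π/5·x), and each of sin², cos² integrates to L/2 = 5/6 over (0, 5/3).
∫_0^5/3 u² dx = 5/96, so ||u||_L² = sqrt(30)/24.
∫_0^5/3 (u')² dx = 3*π^2/10, so ||u'||_L² = sqrt(30)*π/10.
Ratio ||u||_L² / ||u'||_L² = 5/(12*π).
Sharp Poincaré constant on H^1_0(0, 5/3) is C_P = L/π = 5/(3*π), achieved by sin(3*π/5·x).
This is the k = 4 harmonic; the ratio L/(kπ) is strictly less than C_P = L/π, consistent with the sharp inequality ||u||_L² ≤ C_P ||u'||_L².


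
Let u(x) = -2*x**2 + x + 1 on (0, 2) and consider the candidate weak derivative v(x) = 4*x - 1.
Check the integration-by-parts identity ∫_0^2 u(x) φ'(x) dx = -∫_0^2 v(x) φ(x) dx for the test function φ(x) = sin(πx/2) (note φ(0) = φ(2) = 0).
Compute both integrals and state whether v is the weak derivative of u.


LHS = 12/π, RHS = -12/π. No, v is not the weak derivative of u.

u(x) = -2*x**2 + x + 1, classical derivative u'(x) = 1 - 4*x.
φ(x) = sin(πx/2), so φ'(x) = π*cos(π*x/2)/2.
Note φ(0) = φ(2) = 0, so the boundary term u·φ vanishes.
LHS = ∫_0^2 u(x) φ'(x) dx = ∫_0^2 (-π*x^2*cos(π*x/2) + π*x*cos(π*x/2)/2 + π*cos(π*x/2)/2) dx. Term by term:
  ∫_0^2 π*cos(π*x/2)/2 dx = 0;  ∫_0^2 π*x*cos(π*x/2)/2 dx = -4/π;  ∫_0^2 -π*x^2*cos(π*x/2) dx = 16/π.
Sum: 0 − 4/π + 16/π = 12/π.
So LHS = 12/π.
∫_0^2 v(x) φ(x) dx = ∫_0^2 (4*x*sin(π*x/2) - sin(π*x/2)) dx. Term by term:
  ∫_0^2 -sin(π*x/2) dx = -4/π;  ∫_0^2 4*x*sin(π*x/2) dx = 16/π.
Sum: -4/π + 16/π = 12/π.
So RHS = -∫_0^2 v(x) φ(x) dx = -12/π.
LHS − RHS = 24/π ≠ 0, so the identity fails.
(For a valid weak derivative the identity must hold for EVERY test function, in particular this one. The failure shows v is NOT the weak derivative of u.)
Correct weak derivative would be u'(x) = 1 - 4*x.


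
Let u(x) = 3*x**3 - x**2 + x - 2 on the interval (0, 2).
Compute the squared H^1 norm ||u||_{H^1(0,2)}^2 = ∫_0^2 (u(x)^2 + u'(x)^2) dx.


||u||_{H^1}^2 = 18542/35

The H^1 norm (squared) on an interval (0, L) is
  ||u||_{H^1}^2 = ∫_0^L u(x)^2 dx + ∫_0^L u'(x)^2 dx.
Compute u'(x) = 9*x**2 - 2*x + 1.
Then u(x)^2 = 9*x**6 - 6*x**5 + 7*x**4 - 14*x**3 + 5*x**2 - 4*x + 4 and u'(x)^2 = 81*x**4 - 36*x**3 + 22*x**2 - 4*x + 1.
Integrate each monomial from 0 to 2 using ∫_0^2 c·x^n dx = c·2^(n+1)/(n+1):
  ∫_0^2 u(x)^2 dx = ∫_0^2 (9*x^6 - 6*x^5 + 7*x^4 - 14*x^3 + 5*x^2 - 4*x + 4) dx. Term by term:
    ∫_0^2 9*x^6 dx = 1152/7;  ∫_0^2 -6*x^5 dx = -64;  ∫_0^2 7*x^4 dx = 224/5;
    ∫_0^2 -14*x^3 dx = -56;  ∫_0^2 5*x^2 dx = 40/3;  ∫_0^2 -4*x dx = -8;
    ∫_0^2 4 dx = 8.
  Sum: 1152/7 − 64 + 224/5 − 56 + 40/3 − 8 + 8 = 10784/105.
  ∫_0^2 u'(x)^2 dx = ∫_0^2 (81*x^4 - 36*x^3 + 22*x^2 - 4*x + 1) dx. Term by term:
    ∫_0^2 81*x^4 dx = 2592/5;  ∫_0^2 -36*x^3 dx = -144;  ∫_0^2 22*x^2 dx = 176/3;
    ∫_0^2 -4*x dx = -8;  ∫_0^2 1 dx = 2.
  Sum: 2592/5 − 144 + 176/3 − 8 + 2 = 6406/15.
Adding: ||u||_{H^1}^2 = 10784/105 + 6406/15 = 18542/35.


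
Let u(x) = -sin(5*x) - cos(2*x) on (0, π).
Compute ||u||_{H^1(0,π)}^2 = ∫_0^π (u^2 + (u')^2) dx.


||u||_{H^1(0,π)}^2 = 100/21 + 31*π/2

u'(x) = 2*sin(2*x) - 5*cos(5*x).
Expand u² and (u')² and integrate term by term on (0, π), using: for integers n ≥ 1, ∫_0^π sin²(nx) dx = ∫_0^π cos²(nx) dx = π/2; for n ≠ n', ∫_0^π sin(nx)sin(n'x) dx = ∫_0^π cos(nx)cos(n'x) dx = 0; and by product-to-sum, ∫_0^π sin(nx)cos(n'x) dx = ½∫_0^π [sin((n+n')x) + sin((n−n')x)] dx, which is 0 when n+n' is even and 2n/(n²−n'²) when n+n' is odd (it need not vanish on (0, π)).
  u² squared terms: (-1)²·∫cos(2x)² dx = 1·π/2 = π/2;  (-1)²·∫sin(5x)² dx = 1·π/2 = π/2.
  u² cross terms: 2·(-1)·(-1)·∫cos(2x)·sin(5x) dx = 2·(10/21) = 20/21.
  So ∫_0^π u² dx = π/2 + π/2 + 20/21 = 20/21 + π.
  (u')² squared terms: (-5)²·∫cos(5x)² dx = 25·π/2 = 25*π/2;  (2)²·∫sin(2x)² dx = 4·π/2 = 2*π.
  (u')² cross terms: 2·(-5)·(2)·∫cos(5x)·sin(2x) dx = -20·(-4/21) = 80/21.
  So ∫_0^π (u')² dx = 25*π/2 + 2*π + 80/21 = 80/21 + 29*π/2.
||u||_{H^1}^2 = (20/21 + π) + (80/21 + 29*π/2) = 100/21 + 31*π/2.


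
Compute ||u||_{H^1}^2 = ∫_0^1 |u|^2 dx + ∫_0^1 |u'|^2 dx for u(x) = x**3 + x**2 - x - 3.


||u||_{H^1}^2 = 411/35

The H^1 norm (squared) on an interval (0, L) is
  ||u||_{H^1}^2 = ∫_0^L u(x)^2 dx + ∫_0^L u'(x)^2 dx.
Compute u'(x) = 3*x**2 + 2*x - 1.
Then u(x)^2 = x**6 + 2*x**5 - x**4 - 8*x**3 - 5*x**2 + 6*x + 9 and u'(x)^2 = 9*x**4 + 12*x**3 - 2*x**2 - 4*x + 1.
Integrate each monomial from 0 to 1 using ∫_0^1 c·x^n dx = c·1^(n+1)/(n+1):
  ∫_0^1 u(x)^2 dx = ∫_0^1 (x^6 + 2*x^5 - x^4 - 8*x^3 - 5*x^2 + 6*x + 9) dx. Term by term:
    ∫_0^1 x^6 dx = 1/7;  ∫_0^1 2*x^5 dx = 1/3;  ∫_0^1 -x^4 dx = -1/5;
    ∫_0^1 -8*x^3 dx = -2;  ∫_0^1 -5*x^2 dx = -5/3;  ∫_0^1 6*x dx = 3;
    ∫_0^1 9 dx = 9.
  Sum: 1/7 + 1/3 − 1/5 − 2 − 5/3 + 3 + 9 = 904/105.
  ∫_0^1 u'(x)^2 dx = ∫_0^1 (9*x^4 + 12*x^3 - 2*x^2 - 4*x + 1) dx. Term by term:
    ∫_0^1 9*x^4 dx = 9/5;  ∫_0^1 12*x^3 dx = 3;  ∫_0^1 -2*x^2 dx = -2/3;
    ∫_0^1 -4*x dx = -2;  ∫_0^1 1 dx = 1.
  Sum: 9/5 + 3 − 2/3 − 2 + 1 = 47/15.
Adding: ||u||_{H^1}^2 = 904/105 + 47/15 = 411/35.


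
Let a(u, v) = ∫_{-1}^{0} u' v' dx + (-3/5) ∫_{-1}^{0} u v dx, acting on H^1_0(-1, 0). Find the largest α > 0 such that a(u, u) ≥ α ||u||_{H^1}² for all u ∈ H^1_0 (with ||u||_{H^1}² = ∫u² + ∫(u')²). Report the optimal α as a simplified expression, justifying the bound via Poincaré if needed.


α = (-3/5 + π^2)/(1 + π^2)

Coercivity of a(·,·) on H^1_0(-1, 0) means a(u, u) ≥ α ||u||_{H^1}² for every u ∈ H^1_0.
The interval has length L = 1, and Poincaré/coercivity depend only on L. Here a(u, u) = ∫(u')² + (-3/5)·∫u².
Here c = -3/5 < 0 with |c| < (π/L)² = π^2, so coercivity still holds. The condition a(u,u) ≥ α||u||_{H^1}² reads (1−α)∫(u')² ≥ (α−c)∫u². Any admissible α is ≤ 1 (rapidly oscillating u have ∫u²/∫(u')² → 0), and α = 1 would force 0 ≥ (1−c)∫u², impossible since c < 1; so 1−α > 0. By the sharp Poincaré inequality on H^1_0 of an interval of length L, ∫(u')² ≥ (π/L)²∫u² with equality for the first sine mode sin(π(x−x₀)/L) (x₀ the left endpoint), so the inequality holds for all u iff (1−α)(π/L)² ≥ α − c, i.e. α ≤ ((π/L)² + c)/((π/L)² + 1) = (1 + c(L/π)²)/(1 + (L/π)²). (Direct route, valid since c ≤ 0: Poincaré gives c∫u² ≥ c(L/π)²∫(u')², so a(u,u) ≥ (1 + c(L/π)²)∫(u')², while ||u||_{H^1}² ≤ (1 + (L/π)²)∫(u')²; dividing yields the same α.) With (π/L)² = π^2 and c = -3/5, the largest admissible constant is α = ((π/L)² + c)/((π/L)² + 1).
Simplifying, α = (-3/5 + π^2)/(1 + π^2).


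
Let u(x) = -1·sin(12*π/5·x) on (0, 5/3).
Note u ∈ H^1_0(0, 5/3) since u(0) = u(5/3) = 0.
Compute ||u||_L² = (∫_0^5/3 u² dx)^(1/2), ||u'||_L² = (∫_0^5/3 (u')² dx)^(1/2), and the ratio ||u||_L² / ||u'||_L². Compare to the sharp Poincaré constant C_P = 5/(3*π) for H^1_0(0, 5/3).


||u||_L² / ||u'||_L² = 5/(12*π) < C_P = 5/(3*π).

u(x) = -1·sin(12*π/5·x), so u'(x) = -12*π*cos(12*π*x/5)/5.
Writing u(x) = A·sin(kπx/L) with A = -1 and k = 4, use ∫_0^L sin²(kπx/L) dx = L/2 and ∫_0^L cos²(kπx/L) dx = L/2.
u² = 1·sin²(12*π/5·x) and (u')² = 144*π^2/25·cos²(12*π/5·x), and each of sin², cos² integrates to L/2 = 5/6 over (0, 5/3).
∫_0^5/3 u² dx = 5/6, so ||u||_L² = sqrt(30)/6.
∫_0^5/3 (u')² dx = 24*π^2/5, so ||u'||_L² = 2*sqrt(30)*π/5.
Ratio ||u||_L² / ||u'||_L² = 5/(12*π).
Sharp Poincaré constant on H^1_0(0, 5/3) is C_P = L/π = 5/(3*π), achieved by sin(3*π/5·x).
This is the k = 4 harmonic; the ratio L/(kπ) is strictly less than C_P = L/π, consistent with the sharp inequality ||u||_L² ≤ C_P ||u'||_L².


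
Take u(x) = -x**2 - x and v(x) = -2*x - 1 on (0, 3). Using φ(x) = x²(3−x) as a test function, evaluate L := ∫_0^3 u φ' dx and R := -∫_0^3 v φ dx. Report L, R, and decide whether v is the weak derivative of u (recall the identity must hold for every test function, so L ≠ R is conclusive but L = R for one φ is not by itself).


LHS = 621/20, RHS = 621/20. Yes, v = u' weakly.

u(x) = -x**2 - x, classical derivative u'(x) = -2*x - 1.
φ(x) = x²(3−x), so φ'(x) = 3*x*(2 - x).
Note φ(0) = φ(3) = 0, so the boundary term u·φ vanishes.
LHS = ∫_0^3 u(x) φ'(x) dx = ∫_0^3 (3*x^4 - 3*x^3 - 6*x^2) dx. Term by term:
  ∫_0^3 3*x^4 dx = 729/5;  ∫_0^3 -3*x^3 dx = -243/4;  ∫_0^3 -6*x^2 dx = -54.
Sum: 729/5 − 243/4 − 54 = 621/20.
So LHS = 621/20.
∫_0^3 v(x) φ(x) dx = ∫_0^3 (2*x^4 - 5*x^3 - 3*x^2) dx. Term by term:
  ∫_0^3 2*x^4 dx = 486/5;  ∫_0^3 -5*x^3 dx = -405/4;  ∫_0^3 -3*x^2 dx = -27.
Sum: 486/5 − 405/4 − 27 = -621/20.
So RHS = -∫_0^3 v(x) φ(x) dx = 621/20.
LHS = RHS, so the identity holds for this test φ.
Moreover u is smooth here and v(x) = u'(x) = -2*x - 1 pointwise, so the identity holds for every test function. Hence v is the weak derivative of u.


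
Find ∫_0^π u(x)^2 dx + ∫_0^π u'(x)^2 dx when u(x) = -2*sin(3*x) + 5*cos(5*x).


||u||_{H^1(0,π)}^2 = 345*π

u'(x) = -25*sin(5*x) - 6*cos(3*x).
Expand u² and (u')² and integrate term by term on (0, π), using: for integers n ≥ 1, ∫_0^π sin²(nx) dx = ∫_0^π cos²(nx) dx = π/2; for n ≠ n', ∫_0^π sin(nx)sin(n'x) dx = ∫_0^π cos(nx)cos(n'x) dx = 0; and by product-to-sum, ∫_0^π sin(nx)cos(n'x) dx = ½∫_0^π [sin((n+n')x) + sin((n−n')x)] dx, which is 0 when n+n' is even and 2n/(n²−n'²) when n+n' is odd (it need not vanish on (0, π)).
  u² squared terms: (-2)²·∫sin(3x)² dx = 4·π/2 = 2*π;  (5)²·∫cos(5x)² dx = 25·π/2 = 25*π/2.
  u² cross terms: 2·(-2)·(5)·∫sin(3x)·cos(5x) dx = -20·(0) = 0.
  So ∫_0^π u² dx = 2*π + 25*π/2 + 0 = 29*π/2.
  (u')² squared terms: (-25)²·∫sin(5x)² dx = 625·π/2 = 625*π/2;  (-6)²·∫cos(3x)² dx = 36·π/2 = 18*π.
  (u')² cross terms: 2·(-25)·(-6)·∫sin(5x)·cos(3x) dx = 300·(0) = 0.
  So ∫_0^π (u')² dx = 625*π/2 + 18*π + 0 = 661*π/2.
||u||_{H^1}^2 = (29*π/2) + (661*π/2) = 345*π.


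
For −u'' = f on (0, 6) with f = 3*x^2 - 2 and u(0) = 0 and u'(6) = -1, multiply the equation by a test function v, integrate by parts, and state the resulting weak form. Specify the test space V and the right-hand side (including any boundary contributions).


V = {v ∈ H^1(0, 6) : v(0) = 0} (test functions vanish at x = 0 where u is specified); weak form: ∫_0^6 u'v' dx = ∫_0^6 (3*x^2 - 2) v dx − v(6) for all v ∈ V.

Multiply both sides by a test function v and integrate from 0 to 6:
  ∫_0^6 −u''(x) v(x) dx = ∫_0^6 f(x) v(x) dx.
Integrate the LHS by parts once:
  ∫_0^6 −u'' v dx = −[u'(x) v(x)]_0^6 + ∫_0^6 u'(x) v'(x) dx.
Thus ∫_0^6 u'(x) v'(x) dx = ∫_0^6 f(x) v(x) dx + [u'(x) v(x)]_0^6.
Choose V so that boundary terms are either known or forced to vanish.
Mixed BC: u(0) = 0 (Dirichlet) and u'(6) = -1 (Neumann). Define V = {v ∈ H^1(0, 6) : v(0) = 0}. Then [u' v]_0^6 = u'(6)·v(6) − u'(0)·0 = − v(6).
Weak formulation: find u (satisfying any essential BC) such that ∫_0^6 u'(x) v'(x) dx = ∫_0^6 f v dx − v(6) for all v ∈ V (Dirichlet at 0 absorbed into V; Neumann datum at x = 6 contributes the boundary term).
Substituting f(x) = 3*x^2 - 2, the right-hand side is ∫_0^6 (3*x^2 - 2) v dx − v(6).


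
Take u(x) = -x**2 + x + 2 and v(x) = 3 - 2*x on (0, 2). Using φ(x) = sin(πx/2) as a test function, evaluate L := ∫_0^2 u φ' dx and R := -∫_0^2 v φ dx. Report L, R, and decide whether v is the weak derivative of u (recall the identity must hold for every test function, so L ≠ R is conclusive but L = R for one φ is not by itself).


LHS = 4/π, RHS = -4/π. No, v is not the weak derivative of u.

u(x) = -x**2 + x + 2, classical derivative u'(x) = 1 - 2*x.
φ(x) = sin(πx/2), so φ'(x) = π*cos(π*x/2)/2.
Note φ(0) = φ(2) = 0, so the boundary term u·φ vanishes.
LHS = ∫_0^2 u(x) φ'(x) dx = ∫_0^2 (-π*x^2*cos(π*x/2)/2 + π*x*cos(π*x/2)/2 + π*cos(π*x/2)) dx. Term by term:
  ∫_0^2 π*cos(π*x/2) dx = 0;  ∫_0^2 π*x*cos(π*x/2)/2 dx = -4/π;  ∫_0^2 -π*x^2*cos(π*x/2)/2 dx = 8/π.
Sum: 0 − 4/π + 8/π = 4/π.
So LHS = 4/π.
∫_0^2 v(x) φ(x) dx = ∫_0^2 (-2*x*sin(π*x/2) + 3*sin(π*x/2)) dx. Term by term:
  ∫_0^2 3*sin(π*x/2) dx = 12/π;  ∫_0^2 -2*x*sin(π*x/2) dx = -8/π.
Sum: 12/π − 8/π = 4/π.
So RHS = -∫_0^2 v(x) φ(x) dx = -4/π.
LHS − RHS = 8/π ≠ 0, so the identity fails.
(For a valid weak derivative the identity must hold for EVERY test function, in particular this one. The failure shows v is NOT the weak derivative of u.)
Correct weak derivative would be u'(x) = 1 - 2*x.


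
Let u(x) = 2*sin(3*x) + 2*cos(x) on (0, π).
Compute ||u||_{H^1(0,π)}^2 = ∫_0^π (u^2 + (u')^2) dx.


||u||_{H^1(0,π)}^2 = 24*π

u'(x) = -2*sin(x) + 6*cos(3*x).
Expand u² and (u')² and integrate term by term on (0, π), using: for integers n ≥ 1, ∫_0^π sin²(nx) dx = ∫_0^π cos²(nx) dx = π/2; for n ≠ n', ∫_0^π sin(nx)sin(n'x) dx = ∫_0^π cos(nx)cos(n'x) dx = 0; and by product-to-sum, ∫_0^π sin(nx)cos(n'x) dx = ½∫_0^π [sin((n+n')x) + sin((n−n')x)] dx, which is 0 when n+n' is even and 2n/(n²−n'²) when n+n' is odd (it need not vanish on (0, π)).
  u² squared terms: (2)²·∫cos(x)² dx = 4·π/2 = 2*π;  (2)²·∫sin(3x)² dx = 4·π/2 = 2*π.
  u² cross terms: 2·(2)·(2)·∫cos(x)·sin(3x) dx = 8·(0) = 0.
  So ∫_0^π u² dx = 2*π + 2*π + 0 = 4*π.
  (u')² squared terms: (-2)²·∫sin(x)² dx = 4·π/2 = 2*π;  (6)²·∫cos(3x)² dx = 36·π/2 = 18*π.
  (u')² cross terms: 2·(-2)·(6)·∫sin(x)·cos(3x) dx = -24·(0) = 0.
  So ∫_0^π (u')² dx = 2*π + 18*π + 0 = 20*π.
||u||_{H^1}^2 = (4*π) + (20*π) = 24*π.


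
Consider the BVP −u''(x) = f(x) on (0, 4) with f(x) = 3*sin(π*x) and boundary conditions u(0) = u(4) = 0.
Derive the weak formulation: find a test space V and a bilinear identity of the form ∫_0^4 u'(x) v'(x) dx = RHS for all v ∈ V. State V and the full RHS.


V = H^1_0(0, 4) (so v(0) = v(4) = 0); weak form: ∫_0^4 u'v' dx = ∫_0^4 (3*sin(π*x)) v dx for all v ∈ V.

Multiply both sides by a test function v and integrate from 0 to 4:
  ∫_0^4 −u''(x) v(x) dx = ∫_0^4 f(x) v(x) dx.
Integrate the LHS by parts once:
  ∫_0^4 −u'' v dx = −[u'(x) v(x)]_0^4 + ∫_0^4 u'(x) v'(x) dx.
Thus ∫_0^4 u'(x) v'(x) dx = ∫_0^4 f(x) v(x) dx + [u'(x) v(x)]_0^4.
Choose V so that boundary terms are either known or forced to vanish.
u is Dirichlet: u(0) = u(4) = 0. Let V = H^1_0(0, 4); then v(0) = v(4) = 0, and [u' v]_0^4 = 0.
Weak formulation: find u (satisfying any essential BC) such that ∫_0^4 u'(x) v'(x) dx = ∫_0^4 f v dx for all v ∈ V.
Substituting f(x) = 3*sin(π*x), the right-hand side is ∫_0^4 (3*sin(π*x)) v dx.


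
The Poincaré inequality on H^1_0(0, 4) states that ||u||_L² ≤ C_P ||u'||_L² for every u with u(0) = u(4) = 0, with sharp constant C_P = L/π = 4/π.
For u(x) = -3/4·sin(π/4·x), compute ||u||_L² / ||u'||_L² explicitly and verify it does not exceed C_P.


||u||_L² / ||u'||_L² = 4/π = C_P.

u(x) = -3/4·sin(π/4·x), so u'(x) = -3*π*cos(π*x/4)/16.
Writing u(x) = A·sin(kπx/L) with A = -3/4 and k = 1, use ∫_0^L sin²(kπx/L) dx = L/2 and ∫_0^L cos²(kπx/L) dx = L/2.
u² = 9/16·sin²(π/4·x) and (u')² = 9*π^2/256·cos²(π/4·x), and each of sin², cos² integrates to L/2 = 2 over (0, 4).
∫_0^4 u² dx = 9/8, so ||u||_L² = 3*sqrt(2)/4.
∫_0^4 (u')² dx = 9*π^2/128, so ||u'||_L² = 3*sqrt(2)*π/16.
Ratio ||u||_L² / ||u'||_L² = 4/π.
Sharp Poincaré constant on H^1_0(0, 4) is C_P = L/π = 4/π, achieved by sin(π/4·x).
This is the k = 1 eigenfunction (up to amplitude), so the ratio equals the sharp Poincaré constant exactly.
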